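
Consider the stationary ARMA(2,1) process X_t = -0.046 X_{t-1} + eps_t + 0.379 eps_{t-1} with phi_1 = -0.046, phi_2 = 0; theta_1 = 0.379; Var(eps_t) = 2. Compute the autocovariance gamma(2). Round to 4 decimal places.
\gamma(2) = -0.0302

Multiply the model equation by X_{t-k} and take expectations. With theta_0 = psi_0 = 1 and psi_j the MA(infinity) weights, this gives
  gamma(k) - sum_i phi_i gamma(k-i) = c_k,
  c_k = sigma^2 * sum_{j=k..q} theta_j psi_{j-k}   (c_k = 0 for k > q),
using gamma(-m) = gamma(m).
psi-weights needed (psi_j = theta_j + sum_i phi_i psi_{j-i}):
  psi_1 = theta_1 + phi_1 = 0.379 + (-0.046) = 0.333
Right-hand sides:
  c_0 = sigma^2 (1 + theta_1 psi_1) = 2 * (1 + (0.379)(0.333)) = 2 * 1.126207 = 2.252414
  c_1 = sigma^2 theta_1 = 2 * (0.379) = 0.758
  c_2 = 0
Equations for k = 0, 1, 2 (AR order 2, c_2 = 0):
  (E0) gamma(0) = phi_1 gamma(1) + phi_2 gamma(2) + c_0
  (E1) gamma(1) = phi_1 gamma(0) + phi_2 gamma(1) + c_1
  (E2) gamma(2) = phi_1 gamma(1) + phi_2 gamma(0)
From (E1): gamma(1) = A gamma(0) + B with
  A = phi_1 / (1 - phi_2) = -0.046 / 1 = -0.046,   B = c_1 / (1 - phi_2) = 0.758 / 1 = 0.758.
Insert (E2) into (E0): gamma(0) (1 - phi_2^2) = phi_1 (1 + phi_2) gamma(1) + c_0.
  phi_1 (1 + phi_2) = (-0.046)(1) = -0.046,   1 - phi_2^2 = 1.
Replace gamma(1) by A gamma(0) + B and collect gamma(0):
  gamma(0) [1 - (-0.046)(-0.046)] = (-0.046)(0.758) + 2.252414
  gamma(0) * 0.997884 = 2.217546
  gamma(0) = 2.217546 / 0.997884 = 2.222248.
  gamma(1) = A gamma(0) + B = (-0.046)(2.222248) + (0.758) = 0.655777.
  gamma(2) = phi_1 gamma(1) + phi_2 gamma(0) = (-0.046)(0.655777) + (0)(2.222248) = -0.030166.
Therefore gamma(2) = -0.0302 (to 4 decimal places).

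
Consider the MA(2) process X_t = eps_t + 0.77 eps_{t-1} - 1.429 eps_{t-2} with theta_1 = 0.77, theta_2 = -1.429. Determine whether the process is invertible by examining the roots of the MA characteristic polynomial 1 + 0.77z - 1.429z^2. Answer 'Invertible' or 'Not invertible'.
\text{Not invertible}

The MA(q) characteristic polynomial is P(z) = 1 + 0.77z - 1.429z^2.
Invertibility requires all roots to lie outside the unit circle, i.e. |z| > 1 for every root.
Set 1 + (0.77) z + (-1.429) z^2 = 0, i.e. a z^2 + b z + c = 0 with a = -1.429, b = 0.77, c = 1.
Discriminant D = b^2 - 4ac = (0.77)^2 - 4*(-1.429)*1 = 0.5929 - (-5.716) = 6.3089.
D >= 0, so the roots are real: z = (-b +/- sqrt(D)) / (2a) = (-0.77 +/- 2.511752) / (-2.858).
  z_1 = (-0.77 + 2.511752) / (-2.858) = -0.6094,   |z_1| = 0.6094.
  z_2 = (-0.77 - 2.511752) / (-2.858) = 1.1483,   |z_2| = 1.1483.
Moduli of all roots: 0.6094, 1.1483.
All moduli strictly greater than 1? No.
Verdict: Not invertible.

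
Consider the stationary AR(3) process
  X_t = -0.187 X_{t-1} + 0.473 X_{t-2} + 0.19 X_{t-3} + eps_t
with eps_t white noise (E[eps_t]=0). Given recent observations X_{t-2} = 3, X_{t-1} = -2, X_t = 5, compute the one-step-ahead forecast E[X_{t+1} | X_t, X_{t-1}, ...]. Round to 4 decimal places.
E[X_{t+1} \mid \mathcal F_t] = -1.3110

For an AR(p) model X_t = c + sum_i phi_i X_{t-i} + eps_t, the
one-step-ahead conditional mean is
  E[X_{t+1} | X_t, ...] = c + sum_i phi_i X_{t+1-i}.
Substitute known values:
  E[X_{t+1} | ...] = (-0.187) * (5) + (0.473) * (-2) + (0.19) * (3)
                   = -1.3110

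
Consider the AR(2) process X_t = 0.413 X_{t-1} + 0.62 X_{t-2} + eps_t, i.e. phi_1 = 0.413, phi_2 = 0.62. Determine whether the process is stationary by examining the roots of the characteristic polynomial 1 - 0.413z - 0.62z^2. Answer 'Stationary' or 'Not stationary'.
\text{Not stationary}

The AR(p) characteristic polynomial is P(z) = 1 - 0.413z - 0.62z^2.
Stationarity requires all roots to lie outside the unit circle, i.e. |z| > 1 for every root.
Set 1 + (-0.413) z + (-0.62) z^2 = 0, i.e. a z^2 + b z + c = 0 with a = -0.62, b = -0.413, c = 1.
Discriminant D = b^2 - 4ac = (-0.413)^2 - 4*(-0.62)*1 = 0.170569 - (-2.48) = 2.650569.
D >= 0, so the roots are real: z = (-b +/- sqrt(D)) / (2a) = (0.413 +/- 1.628057) / (-1.24).
  z_1 = (0.413 + 1.628057) / (-1.24) = -1.646,   |z_1| = 1.646.
  z_2 = (0.413 - 1.628057) / (-1.24) = 0.9799,   |z_2| = 0.9799.
Moduli of all roots: 1.6460, 0.9799.
All moduli strictly greater than 1? No.
Verdict: Not stationary.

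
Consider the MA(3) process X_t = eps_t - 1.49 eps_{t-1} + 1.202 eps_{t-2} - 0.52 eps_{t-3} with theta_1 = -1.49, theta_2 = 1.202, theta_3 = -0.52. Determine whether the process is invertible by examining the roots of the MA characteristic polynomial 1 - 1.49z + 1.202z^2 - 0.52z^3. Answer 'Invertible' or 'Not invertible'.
\text{Invertible}

The MA(q) characteristic polynomial is P(z) = 1 - 1.49z + 1.202z^2 - 0.52z^3.
Invertibility requires all roots to lie outside the unit circle, i.e. |z| > 1 for every root.
Degree 3: look for a simple real root z0 first, then factor out (1 - z/z0) and solve the remaining quadratic.
Testing z0 = 1.25: P(1.25) = 1 + (-1.49)(1.25) + (1.202)(1.25)^2 + (-0.52)(1.25)^3
  = 1 + (-1.8625) + (1.878125) + (-1.015625) = 0.  So z_0 = 1.25 is a root, |z_0| = 1.25.
Divide out the factor (1 - 0.8 z) = (1 - z/z0) (since 1/z0 = 0.8):
  P(z) = (1 - 0.8 z)(1 + (-0.69) z + (0.65) z^2)
  [check: z-coef -0.69 - (0.8) = -1.49; z^2-coef 0.65 - (0.8)(-0.69) = 1.202; z^3-coef -(0.8)(0.65) = -0.52.]
Remaining roots from the quadratic factor 1 + (-0.69) z + (0.65) z^2:
  Set 1 + (-0.69) z + (0.65) z^2 = 0, i.e. a z^2 + b z + c = 0 with a = 0.65, b = -0.69, c = 1.
  Discriminant D = b^2 - 4ac = (-0.69)^2 - 4*(0.65)*1 = 0.4761 - (2.6) = -2.1239.
  D < 0, so the roots are the complex-conjugate pair z = (-b +/- i sqrt(-D)) / (2a) = 0.5308 +/- 1.121i.
  For a conjugate pair |z|^2 = z * conj(z) = (product of roots) = c/a = 1/(0.65) = 1.538462, so |z| = sqrt(1.538462) = 1.2403 for both roots.
Moduli of all roots: 1.2500, 1.2403, 1.2403.
All moduli strictly greater than 1? Yes.
Verdict: Invertible.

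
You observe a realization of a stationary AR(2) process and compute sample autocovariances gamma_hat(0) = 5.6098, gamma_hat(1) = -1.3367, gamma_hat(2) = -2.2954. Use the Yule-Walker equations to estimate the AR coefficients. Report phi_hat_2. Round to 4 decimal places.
\hat\phi_{2} = -0.4940

The Yule-Walker equations for an AR(p) process read, in matrix form,
  Gamma_p phi = r_p,   with   (Gamma_p)_{ij} = gamma(|i - j|),
                       (r_p)_i = gamma(i),   i,j = 1..p.
Substitute the sample gammas (Toeplitz matrix and right-hand side of size 2):
  Gamma_p = [[5.6098, -1.3367], [-1.3367, 5.6098]]
  r_p     = [-1.3367, -2.2954]
Written out:
  5.6098 phi_1 - 1.3367 phi_2 = -1.3367
  -1.3367 phi_1 + 5.6098 phi_2 = -2.2954
Solve by Cramer's rule:
  det = gamma(0)^2 - gamma(1)^2 = (5.6098)^2 - (-1.3367)^2 = 31.46985604 - 1.78676689 = 29.68308915
  phi_hat_1 = [gamma(1) gamma(0) - gamma(1) gamma(2)] / det = [(-1.3367)(5.6098) - (-1.3367)(-2.2954)] / 29.68308915 = -10.56688084 / 29.68308915 = -0.356
  phi_hat_2 = [gamma(0) gamma(2) - gamma(1)^2] / det = [(5.6098)(-2.2954) - (-1.3367)^2] / 29.68308915 = -14.66350181 / 29.68308915 = -0.494
So phi_hat = [-0.3560, -0.4940].
Therefore phi_hat_2 = -0.4940.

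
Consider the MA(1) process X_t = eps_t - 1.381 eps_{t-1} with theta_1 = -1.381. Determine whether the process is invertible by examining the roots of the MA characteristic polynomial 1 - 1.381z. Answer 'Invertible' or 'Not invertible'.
\text{Not invertible}

The MA(q) characteristic polynomial is P(z) = 1 - 1.381z.
Invertibility requires all roots to lie outside the unit circle, i.e. |z| > 1 for every root.
This is linear in z: 1 + (-1.381) z = 0  =>  z = -1/(-1.381) = 0.724113,  |z| = 0.724113.
Moduli of all roots: 0.7241.
All moduli strictly greater than 1? No.
Verdict: Not invertible.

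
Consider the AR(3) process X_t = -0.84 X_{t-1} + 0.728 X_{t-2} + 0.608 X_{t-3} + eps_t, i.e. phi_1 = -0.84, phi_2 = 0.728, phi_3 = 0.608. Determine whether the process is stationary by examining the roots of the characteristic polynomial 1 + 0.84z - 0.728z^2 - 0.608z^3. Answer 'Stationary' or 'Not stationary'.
\text{Stationary}

The AR(p) characteristic polynomial is P(z) = 1 + 0.84z - 0.728z^2 - 0.608z^3.
Stationarity requires all roots to lie outside the unit circle, i.e. |z| > 1 for every root.
Degree 3: look for a simple real root z0 first, then factor out (1 - z/z0) and solve the remaining quadratic.
Testing z0 = -1.25: P(-1.25) = 1 + (0.84)(-1.25) + (-0.728)(-1.25)^2 + (-0.608)(-1.25)^3
  = 1 + (-1.05) + (-1.1375) + (1.1875) = 0.  So z_0 = -1.25 is a root, |z_0| = 1.25.
Divide out the factor (1 + 0.8 z) = (1 - z/z0) (since 1/z0 = -0.8):
  P(z) = (1 + 0.8 z)(1 + (0.04) z + (-0.76) z^2)
  [check: z-coef 0.04 - (-0.8) = 0.84; z^2-coef -0.76 - (-0.8)(0.04) = -0.728; z^3-coef -(-0.8)(-0.76) = -0.608.]
Remaining roots from the quadratic factor 1 + (0.04) z + (-0.76) z^2:
  Set 1 + (0.04) z + (-0.76) z^2 = 0, i.e. a z^2 + b z + c = 0 with a = -0.76, b = 0.04, c = 1.
  Discriminant D = b^2 - 4ac = (0.04)^2 - 4*(-0.76)*1 = 0.0016 - (-3.04) = 3.0416.
  D >= 0, so the roots are real: z = (-b +/- sqrt(D)) / (2a) = (-0.04 +/- 1.744018) / (-1.52).
    z_1 = (-0.04 + 1.744018) / (-1.52) = -1.1211,   |z_1| = 1.1211.
    z_2 = (-0.04 - 1.744018) / (-1.52) = 1.1737,   |z_2| = 1.1737.
Moduli of all roots: 1.2500, 1.1211, 1.1737.
All moduli strictly greater than 1? Yes.
Verdict: Stationary.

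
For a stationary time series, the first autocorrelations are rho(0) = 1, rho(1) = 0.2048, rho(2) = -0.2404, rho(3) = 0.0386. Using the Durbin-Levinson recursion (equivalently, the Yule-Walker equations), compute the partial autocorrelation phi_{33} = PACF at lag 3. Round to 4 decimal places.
\phi_{33} = 0.1860

The PACF at lag k is phi_{kk}, the last component of the solution
to the Yule-Walker system G_k phi = r_k where
  (G_k)_{ij} = rho(|i - j|), (r_k)_i = rho(i), i,j = 1..k.
Equivalently, Durbin-Levinson gives phi_{kk} iteratively:
  phi_{11} = rho(1)
  phi_{kk} = [rho(k) - sum_{j=1..k-1} phi_{k-1,j} rho(k-j)]
            / [1 - sum_{j=1..k-1} phi_{k-1,j} rho(j)],
  phi_{k,j} = phi_{k-1,j} - phi_{kk} phi_{k-1,k-j},  j = 1..k-1.
Step k = 1:
  phi_11 = rho(1) = 0.2048.
Step k = 2:
  phi_22 = [rho(2) - phi_11 rho(1)] / [1 - phi_11 rho(1)] = [-0.2404 - (0.2048)(0.2048)] / [1 - (0.2048)(0.2048)]
         = -0.28234304 / 0.95805696 = -0.294704.
  Update: phi_21 = phi_11 - phi_22 phi_11 = 0.2048 - (-0.294704)(0.2048) = 0.265155.
Step k = 3:
  phi_33 = [rho(3) - phi_21 rho(2) - phi_22 rho(1)] / [1 - phi_21 rho(1) - phi_22 rho(2)]
    numerator   = 0.0386 - (0.265155)(-0.2404) - (-0.294704)(0.2048) = 0.16269869
    denominator = 1 - (0.265155)(0.2048) - (-0.294704)(-0.2404) = 0.87484939
  phi_33 = 0.16269869 / 0.87484939 = 0.186.
Therefore phi_{33} = 0.1860.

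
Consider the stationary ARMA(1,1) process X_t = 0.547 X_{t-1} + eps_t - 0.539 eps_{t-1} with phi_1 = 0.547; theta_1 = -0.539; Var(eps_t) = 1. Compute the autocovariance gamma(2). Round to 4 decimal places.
\gamma(2) = 0.0044

Multiply the model equation by X_{t-k} and take expectations. With theta_0 = psi_0 = 1 and psi_j the MA(infinity) weights, this gives
  gamma(k) - sum_i phi_i gamma(k-i) = c_k,
  c_k = sigma^2 * sum_{j=k..q} theta_j psi_{j-k}   (c_k = 0 for k > q),
using gamma(-m) = gamma(m).
psi-weights needed (psi_j = theta_j + sum_i phi_i psi_{j-i}):
  psi_1 = theta_1 + phi_1 = -0.539 + (0.547) = 0.008
Right-hand sides:
  c_0 = sigma^2 (1 + theta_1 psi_1) = 1 * (1 + (-0.539)(0.008)) = 1 * 0.995688 = 0.995688
  c_1 = sigma^2 theta_1 = 1 * (-0.539) = -0.539
  c_2 = 0
Equations for k = 0 and k = 1 (AR order 1):
  gamma(0) = phi_1 gamma(1) + c_0
  gamma(1) = phi_1 gamma(0) + c_1
Substituting the second into the first: gamma(0) (1 - phi_1^2) = c_0 + phi_1 c_1, so
  gamma(0) = (c_0 + phi_1 c_1) / (1 - phi_1^2) = (0.995688 + (0.547)(-0.539)) / (1 - (0.547)^2) = 0.700855 / 0.700791 = 1.000091.
  gamma(1) = phi_1 gamma(0) + c_1 = (0.547)(1.000091) + (-0.539) = 0.00805.
For k = 2 (> q): gamma(2) = phi_1 gamma(1) = (0.547)(0.00805) = 0.004403.
Therefore gamma(2) = 0.0044 (to 4 decimal places).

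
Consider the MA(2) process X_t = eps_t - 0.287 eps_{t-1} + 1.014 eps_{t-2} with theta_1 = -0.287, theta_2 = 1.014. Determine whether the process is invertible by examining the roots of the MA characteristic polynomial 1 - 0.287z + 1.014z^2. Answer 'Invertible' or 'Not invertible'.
\text{Not invertible}

The MA(q) characteristic polynomial is P(z) = 1 - 0.287z + 1.014z^2.
Invertibility requires all roots to lie outside the unit circle, i.e. |z| > 1 for every root.
Set 1 + (-0.287) z + (1.014) z^2 = 0, i.e. a z^2 + b z + c = 0 with a = 1.014, b = -0.287, c = 1.
Discriminant D = b^2 - 4ac = (-0.287)^2 - 4*(1.014)*1 = 0.082369 - (4.056) = -3.973631.
D < 0, so the roots are the complex-conjugate pair z = (-b +/- i sqrt(-D)) / (2a) = 0.1415 +/- 0.9829i.
For a conjugate pair |z|^2 = z * conj(z) = (product of roots) = c/a = 1/(1.014) = 0.986193, so |z| = sqrt(0.986193) = 0.9931 for both roots.
Moduli of all roots: 0.9931, 0.9931.
All moduli strictly greater than 1? No.
Verdict: Not invertible.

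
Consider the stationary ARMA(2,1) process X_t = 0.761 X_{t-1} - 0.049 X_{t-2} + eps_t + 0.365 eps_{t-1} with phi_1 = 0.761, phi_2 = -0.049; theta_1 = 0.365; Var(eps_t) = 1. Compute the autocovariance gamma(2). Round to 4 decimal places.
\gamma(2) = 2.0349

Multiply the model equation by X_{t-k} and take expectations. With theta_0 = psi_0 = 1 and psi_j the MA(infinity) weights, this gives
  gamma(k) - sum_i phi_i gamma(k-i) = c_k,
  c_k = sigma^2 * sum_{j=k..q} theta_j psi_{j-k}   (c_k = 0 for k > q),
using gamma(-m) = gamma(m).
psi-weights needed (psi_j = theta_j + sum_i phi_i psi_{j-i}):
  psi_1 = theta_1 + phi_1 = 0.365 + (0.761) = 1.126
Right-hand sides:
  c_0 = sigma^2 (1 + theta_1 psi_1) = 1 * (1 + (0.365)(1.126)) = 1 * 1.41099 = 1.41099
  c_1 = sigma^2 theta_1 = 1 * (0.365) = 0.365
  c_2 = 0
Equations for k = 0, 1, 2 (AR order 2, c_2 = 0):
  (E0) gamma(0) = phi_1 gamma(1) + phi_2 gamma(2) + c_0
  (E1) gamma(1) = phi_1 gamma(0) + phi_2 gamma(1) + c_1
  (E2) gamma(2) = phi_1 gamma(1) + phi_2 gamma(0)
From (E1): gamma(1) = A gamma(0) + B with
  A = phi_1 / (1 - phi_2) = 0.761 / 1.049 = 0.725453,   B = c_1 / (1 - phi_2) = 0.365 / 1.049 = 0.34795.
Insert (E2) into (E0): gamma(0) (1 - phi_2^2) = phi_1 (1 + phi_2) gamma(1) + c_0.
  phi_1 (1 + phi_2) = (0.761)(0.951) = 0.723711,   1 - phi_2^2 = 0.997599.
Replace gamma(1) by A gamma(0) + B and collect gamma(0):
  gamma(0) [0.997599 - (0.723711)(0.725453)] = (0.723711)(0.34795) + 1.41099
  gamma(0) * 0.472581 = 1.662806
  gamma(0) = 1.662806 / 0.472581 = 3.518563.
  gamma(1) = A gamma(0) + B = (0.725453)(3.518563) + (0.34795) = 2.900502.
  gamma(2) = phi_1 gamma(1) + phi_2 gamma(0) = (0.761)(2.900502) + (-0.049)(3.518563) = 2.034872.
Therefore gamma(2) = 2.0349 (to 4 decimal places).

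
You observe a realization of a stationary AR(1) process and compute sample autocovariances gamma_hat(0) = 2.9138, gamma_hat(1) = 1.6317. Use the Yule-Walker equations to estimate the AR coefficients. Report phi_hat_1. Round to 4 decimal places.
\hat\phi_{1} = 0.5600

The Yule-Walker equations for an AR(p) process read, in matrix form,
  Gamma_p phi = r_p,   with   (Gamma_p)_{ij} = gamma(|i - j|),
                       (r_p)_i = gamma(i),   i,j = 1..p.
Substitute the sample gammas (Toeplitz matrix and right-hand side of size 1):
  Gamma_p = [[2.9138]]
  r_p     = [1.6317]
With p = 1 this is the single equation gamma(0) phi_1 = gamma(1):
  phi_hat_1 = gamma(1) / gamma(0) = 1.6317 / 2.9138 = 0.5600.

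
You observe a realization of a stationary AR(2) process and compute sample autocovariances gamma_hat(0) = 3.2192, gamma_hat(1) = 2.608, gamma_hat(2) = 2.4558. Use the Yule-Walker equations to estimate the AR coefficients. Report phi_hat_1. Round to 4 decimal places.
\hat\phi_{1} = 0.5590

The Yule-Walker equations for an AR(p) process read, in matrix form,
  Gamma_p phi = r_p,   with   (Gamma_p)_{ij} = gamma(|i - j|),
                       (r_p)_i = gamma(i),   i,j = 1..p.
Substitute the sample gammas (Toeplitz matrix and right-hand side of size 2):
  Gamma_p = [[3.2192, 2.608], [2.608, 3.2192]]
  r_p     = [2.608, 2.4558]
Written out:
  3.2192 phi_1 + 2.608 phi_2 = 2.608
  2.608 phi_1 + 3.2192 phi_2 = 2.4558
Solve by Cramer's rule:
  det = gamma(0)^2 - gamma(1)^2 = (3.2192)^2 - (2.608)^2 = 10.36324864 - 6.801664 = 3.56158464
  phi_hat_1 = [gamma(1) gamma(0) - gamma(1) gamma(2)] / det = [(2.608)(3.2192) - (2.608)(2.4558)] / 3.56158464 = 1.9909472 / 3.56158464 = 0.559
  phi_hat_2 = [gamma(0) gamma(2) - gamma(1)^2] / det = [(3.2192)(2.4558) - (2.608)^2] / 3.56158464 = 1.10404736 / 3.56158464 = 0.31
So phi_hat = [0.5590, 0.3100].
Therefore phi_hat_1 = 0.5590.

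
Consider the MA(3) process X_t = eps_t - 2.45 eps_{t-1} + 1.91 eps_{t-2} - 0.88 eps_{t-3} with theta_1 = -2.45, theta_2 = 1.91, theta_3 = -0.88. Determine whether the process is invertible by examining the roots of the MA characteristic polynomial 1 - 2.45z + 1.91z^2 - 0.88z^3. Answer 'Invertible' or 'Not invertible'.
\text{Not invertible}

The MA(q) characteristic polynomial is P(z) = 1 - 2.45z + 1.91z^2 - 0.88z^3.
Invertibility requires all roots to lie outside the unit circle, i.e. |z| > 1 for every root.
Degree 3: look for a simple real root z0 first, then factor out (1 - z/z0) and solve the remaining quadratic.
Testing z0 = 0.625: P(0.625) = 1 + (-2.45)(0.625) + (1.91)(0.625)^2 + (-0.88)(0.625)^3
  = 1 + (-1.53125) + (0.746094) + (-0.214844) = 0.  So z_0 = 0.625 is a root, |z_0| = 0.625.
Divide out the factor (1 - 1.6 z) = (1 - z/z0) (since 1/z0 = 1.6):
  P(z) = (1 - 1.6 z)(1 + (-0.85) z + (0.55) z^2)
  [check: z-coef -0.85 - (1.6) = -2.45; z^2-coef 0.55 - (1.6)(-0.85) = 1.91; z^3-coef -(1.6)(0.55) = -0.88.]
Remaining roots from the quadratic factor 1 + (-0.85) z + (0.55) z^2:
  Set 1 + (-0.85) z + (0.55) z^2 = 0, i.e. a z^2 + b z + c = 0 with a = 0.55, b = -0.85, c = 1.
  Discriminant D = b^2 - 4ac = (-0.85)^2 - 4*(0.55)*1 = 0.7225 - (2.2) = -1.4775.
  D < 0, so the roots are the complex-conjugate pair z = (-b +/- i sqrt(-D)) / (2a) = 0.7727 +/- 1.105i.
  For a conjugate pair |z|^2 = z * conj(z) = (product of roots) = c/a = 1/(0.55) = 1.818182, so |z| = sqrt(1.818182) = 1.3484 for both roots.
Moduli of all roots: 0.6250, 1.3484, 1.3484.
All moduli strictly greater than 1? No.
Verdict: Not invertible.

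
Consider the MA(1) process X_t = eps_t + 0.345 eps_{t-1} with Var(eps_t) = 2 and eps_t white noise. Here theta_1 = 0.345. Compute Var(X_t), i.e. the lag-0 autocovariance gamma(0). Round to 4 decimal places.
\gamma(0) = 2.2381

For an MA(q) process X_t = eps_t + sum_i theta_i eps_{t-i} with
Var(eps_t) = sigma^2, the variance is
  gamma(0) = sigma^2 * (1 + sum_i theta_i^2).
  sum_i theta_i^2 = (0.345)^2 = 0.119025.
  gamma(0) = 2 * (1 + 0.119025) = 2 * 1.119025 = 2.23805, which rounds to 2.2381.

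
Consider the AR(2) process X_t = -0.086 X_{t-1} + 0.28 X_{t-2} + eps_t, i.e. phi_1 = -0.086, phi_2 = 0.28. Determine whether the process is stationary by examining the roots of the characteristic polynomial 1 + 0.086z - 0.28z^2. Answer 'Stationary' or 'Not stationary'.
\text{Stationary}

The AR(p) characteristic polynomial is P(z) = 1 + 0.086z - 0.28z^2.
Stationarity requires all roots to lie outside the unit circle, i.e. |z| > 1 for every root.
Set 1 + (0.086) z + (-0.28) z^2 = 0, i.e. a z^2 + b z + c = 0 with a = -0.28, b = 0.086, c = 1.
Discriminant D = b^2 - 4ac = (0.086)^2 - 4*(-0.28)*1 = 0.007396 - (-1.12) = 1.127396.
D >= 0, so the roots are real: z = (-b +/- sqrt(D)) / (2a) = (-0.086 +/- 1.061789) / (-0.56).
  z_1 = (-0.086 + 1.061789) / (-0.56) = -1.7425,   |z_1| = 1.7425.
  z_2 = (-0.086 - 1.061789) / (-0.56) = 2.0496,   |z_2| = 2.0496.
Moduli of all roots: 1.7425, 2.0496.
All moduli strictly greater than 1? Yes.
Verdict: Stationary.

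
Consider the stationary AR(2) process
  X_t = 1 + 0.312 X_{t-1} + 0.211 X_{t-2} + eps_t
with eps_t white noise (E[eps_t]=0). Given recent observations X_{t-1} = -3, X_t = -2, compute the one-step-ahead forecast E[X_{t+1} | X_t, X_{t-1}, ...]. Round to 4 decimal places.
E[X_{t+1} \mid \mathcal F_t] = -0.2570

For an AR(p) model X_t = c + sum_i phi_i X_{t-i} + eps_t, the
one-step-ahead conditional mean is
  E[X_{t+1} | X_t, ...] = c + sum_i phi_i X_{t+1-i}.
Substitute known values:
  E[X_{t+1} | ...] = 1 + (0.312) * (-2) + (0.211) * (-3)
                   = -0.2570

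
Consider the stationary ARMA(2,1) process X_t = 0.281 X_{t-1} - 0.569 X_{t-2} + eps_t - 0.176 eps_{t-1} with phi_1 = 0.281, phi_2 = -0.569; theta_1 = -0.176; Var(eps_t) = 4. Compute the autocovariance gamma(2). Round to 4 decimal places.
\gamma(2) = -3.1941

Multiply the model equation by X_{t-k} and take expectations. With theta_0 = psi_0 = 1 and psi_j the MA(infinity) weights, this gives
  gamma(k) - sum_i phi_i gamma(k-i) = c_k,
  c_k = sigma^2 * sum_{j=k..q} theta_j psi_{j-k}   (c_k = 0 for k > q),
using gamma(-m) = gamma(m).
psi-weights needed (psi_j = theta_j + sum_i phi_i psi_{j-i}):
  psi_1 = theta_1 + phi_1 = -0.176 + (0.281) = 0.105
Right-hand sides:
  c_0 = sigma^2 (1 + theta_1 psi_1) = 4 * (1 + (-0.176)(0.105)) = 4 * 0.98152 = 3.92608
  c_1 = sigma^2 theta_1 = 4 * (-0.176) = -0.704
  c_2 = 0
Equations for k = 0, 1, 2 (AR order 2, c_2 = 0):
  (E0) gamma(0) = phi_1 gamma(1) + phi_2 gamma(2) + c_0
  (E1) gamma(1) = phi_1 gamma(0) + phi_2 gamma(1) + c_1
  (E2) gamma(2) = phi_1 gamma(1) + phi_2 gamma(0)
From (E1): gamma(1) = A gamma(0) + B with
  A = phi_1 / (1 - phi_2) = 0.281 / 1.569 = 0.179095,   B = c_1 / (1 - phi_2) = -0.704 / 1.569 = -0.448693.
Insert (E2) into (E0): gamma(0) (1 - phi_2^2) = phi_1 (1 + phi_2) gamma(1) + c_0.
  phi_1 (1 + phi_2) = (0.281)(0.431) = 0.121111,   1 - phi_2^2 = 0.676239.
Replace gamma(1) by A gamma(0) + B and collect gamma(0):
  gamma(0) [0.676239 - (0.121111)(0.179095)] = (0.121111)(-0.448693) + 3.92608
  gamma(0) * 0.654549 = 3.871738
  gamma(0) = 3.871738 / 0.654549 = 5.915127.
  gamma(1) = A gamma(0) + B = (0.179095)(5.915127) + (-0.448693) = 0.610676.
  gamma(2) = phi_1 gamma(1) + phi_2 gamma(0) = (0.281)(0.610676) + (-0.569)(5.915127) = -3.194107.
Therefore gamma(2) = -3.1941 (to 4 decimal places).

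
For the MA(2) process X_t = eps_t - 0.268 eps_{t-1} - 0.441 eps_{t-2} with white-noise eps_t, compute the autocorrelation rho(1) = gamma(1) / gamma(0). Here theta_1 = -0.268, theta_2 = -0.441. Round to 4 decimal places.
\rho(1) = -0.1183

For an MA(q) process with theta_0 = 1, the autocovariance is
  gamma(k) = sigma^2 * sum_{i=0..q-k} theta_i * theta_{i+k},
and rho(k) = gamma(k) / gamma(0). Sigma^2 cancels.
  numerator   = (1)*(-0.268) + (-0.268)*(-0.441) = -0.149812.
  denominator = (1)^2 + (-0.268)^2 + (-0.441)^2 = 1.266305.
  rho(1) = -0.149812 / 1.266305 = -0.1183.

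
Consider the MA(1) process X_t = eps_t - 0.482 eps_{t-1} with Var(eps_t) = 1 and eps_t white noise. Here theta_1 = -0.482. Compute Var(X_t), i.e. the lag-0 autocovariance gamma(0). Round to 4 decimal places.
\gamma(0) = 1.2323

For an MA(q) process X_t = eps_t + sum_i theta_i eps_{t-i} with
Var(eps_t) = sigma^2, the variance is
  gamma(0) = sigma^2 * (1 + sum_i theta_i^2).
  sum_i theta_i^2 = (-0.482)^2 = 0.232324.
  gamma(0) = 1 * (1 + 0.232324) = 1 * 1.232324 = 1.232324, which rounds to 1.2323.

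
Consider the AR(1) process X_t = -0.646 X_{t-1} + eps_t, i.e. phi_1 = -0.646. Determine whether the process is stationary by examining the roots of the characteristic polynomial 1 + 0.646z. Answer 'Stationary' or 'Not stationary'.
\text{Stationary}

The AR(p) characteristic polynomial is P(z) = 1 + 0.646z.
Stationarity requires all roots to lie outside the unit circle, i.e. |z| > 1 for every root.
This is linear in z: 1 + (0.646) z = 0  =>  z = -1/(0.646) = -1.547988,  |z| = 1.547988.
Moduli of all roots: 1.5480.
All moduli strictly greater than 1? Yes.
Verdict: Stationary.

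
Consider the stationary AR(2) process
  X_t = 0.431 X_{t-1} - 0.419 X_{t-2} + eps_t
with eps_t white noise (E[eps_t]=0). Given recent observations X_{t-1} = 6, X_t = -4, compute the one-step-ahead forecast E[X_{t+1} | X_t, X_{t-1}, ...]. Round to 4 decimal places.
E[X_{t+1} \mid \mathcal F_t] = -4.2380

For an AR(p) model X_t = c + sum_i phi_i X_{t-i} + eps_t, the
one-step-ahead conditional mean is
  E[X_{t+1} | X_t, ...] = c + sum_i phi_i X_{t+1-i}.
Substitute known values:
  E[X_{t+1} | ...] = (0.431) * (-4) + (-0.419) * (6)
                   = -4.2380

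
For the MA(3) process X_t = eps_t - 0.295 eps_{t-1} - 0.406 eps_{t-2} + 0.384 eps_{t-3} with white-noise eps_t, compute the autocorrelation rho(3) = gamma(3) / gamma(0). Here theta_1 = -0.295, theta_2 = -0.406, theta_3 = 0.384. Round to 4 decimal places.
\rho(3) = 0.2744

For an MA(q) process with theta_0 = 1, the autocovariance is
  gamma(k) = sigma^2 * sum_{i=0..q-k} theta_i * theta_{i+k},
and rho(k) = gamma(k) / gamma(0). Sigma^2 cancels.
  numerator   = (1)*(0.384) = 0.384.
  denominator = (1)^2 + (-0.295)^2 + (-0.406)^2 + (0.384)^2 = 1.399317.
  rho(3) = 0.384 / 1.399317 = 0.2744.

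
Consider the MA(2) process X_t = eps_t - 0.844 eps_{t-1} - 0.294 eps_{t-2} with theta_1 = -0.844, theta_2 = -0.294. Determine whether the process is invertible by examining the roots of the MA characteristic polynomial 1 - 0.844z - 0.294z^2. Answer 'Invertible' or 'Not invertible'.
\text{Not invertible}

The MA(q) characteristic polynomial is P(z) = 1 - 0.844z - 0.294z^2.
Invertibility requires all roots to lie outside the unit circle, i.e. |z| > 1 for every root.
Set 1 + (-0.844) z + (-0.294) z^2 = 0, i.e. a z^2 + b z + c = 0 with a = -0.294, b = -0.844, c = 1.
Discriminant D = b^2 - 4ac = (-0.844)^2 - 4*(-0.294)*1 = 0.712336 - (-1.176) = 1.888336.
D >= 0, so the roots are real: z = (-b +/- sqrt(D)) / (2a) = (0.844 +/- 1.374167) / (-0.588).
  z_1 = (0.844 + 1.374167) / (-0.588) = -3.7724,   |z_1| = 3.7724.
  z_2 = (0.844 - 1.374167) / (-0.588) = 0.9016,   |z_2| = 0.9016.
Moduli of all roots: 3.7724, 0.9016.
All moduli strictly greater than 1? No.
Verdict: Not invertible.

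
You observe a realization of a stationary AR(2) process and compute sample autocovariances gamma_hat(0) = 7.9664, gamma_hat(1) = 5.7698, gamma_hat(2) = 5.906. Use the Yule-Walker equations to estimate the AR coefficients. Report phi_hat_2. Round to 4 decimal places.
\hat\phi_{2} = 0.4560

The Yule-Walker equations for an AR(p) process read, in matrix form,
  Gamma_p phi = r_p,   with   (Gamma_p)_{ij} = gamma(|i - j|),
                       (r_p)_i = gamma(i),   i,j = 1..p.
Substitute the sample gammas (Toeplitz matrix and right-hand side of size 2):
  Gamma_p = [[7.9664, 5.7698], [5.7698, 7.9664]]
  r_p     = [5.7698, 5.906]
Written out:
  7.9664 phi_1 + 5.7698 phi_2 = 5.7698
  5.7698 phi_1 + 7.9664 phi_2 = 5.906
Solve by Cramer's rule:
  det = gamma(0)^2 - gamma(1)^2 = (7.9664)^2 - (5.7698)^2 = 63.46352896 - 33.29059204 = 30.17293692
  phi_hat_1 = [gamma(1) gamma(0) - gamma(1) gamma(2)] / det = [(5.7698)(7.9664) - (5.7698)(5.906)] / 30.17293692 = 11.88809592 / 30.17293692 = 0.394
  phi_hat_2 = [gamma(0) gamma(2) - gamma(1)^2] / det = [(7.9664)(5.906) - (5.7698)^2] / 30.17293692 = 13.75896636 / 30.17293692 = 0.456
So phi_hat = [0.3940, 0.4560].
Therefore phi_hat_2 = 0.4560.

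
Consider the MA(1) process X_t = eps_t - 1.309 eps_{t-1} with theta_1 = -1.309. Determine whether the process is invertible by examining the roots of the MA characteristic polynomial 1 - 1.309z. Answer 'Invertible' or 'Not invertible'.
\text{Not invertible}

The MA(q) characteristic polynomial is P(z) = 1 - 1.309z.
Invertibility requires all roots to lie outside the unit circle, i.e. |z| > 1 for every root.
This is linear in z: 1 + (-1.309) z = 0  =>  z = -1/(-1.309) = 0.763942,  |z| = 0.763942.
Moduli of all roots: 0.7639.
All moduli strictly greater than 1? No.
Verdict: Not invertible.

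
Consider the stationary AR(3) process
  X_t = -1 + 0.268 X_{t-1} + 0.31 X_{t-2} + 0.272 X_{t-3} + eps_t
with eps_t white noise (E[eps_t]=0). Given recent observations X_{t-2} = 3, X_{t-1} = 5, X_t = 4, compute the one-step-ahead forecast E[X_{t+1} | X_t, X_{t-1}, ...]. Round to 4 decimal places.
E[X_{t+1} \mid \mathcal F_t] = 2.4380

For an AR(p) model X_t = c + sum_i phi_i X_{t-i} + eps_t, the
one-step-ahead conditional mean is
  E[X_{t+1} | X_t, ...] = c + sum_i phi_i X_{t+1-i}.
Substitute known values:
  E[X_{t+1} | ...] = -1 + (0.268) * (4) + (0.31) * (5) + (0.272) * (3)
                   = 2.4380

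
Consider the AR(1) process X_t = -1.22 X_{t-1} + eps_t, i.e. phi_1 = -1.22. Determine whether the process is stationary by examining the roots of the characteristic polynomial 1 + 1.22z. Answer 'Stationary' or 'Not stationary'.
\text{Not stationary}

The AR(p) characteristic polynomial is P(z) = 1 + 1.22z.
Stationarity requires all roots to lie outside the unit circle, i.e. |z| > 1 for every root.
This is linear in z: 1 + (1.22) z = 0  =>  z = -1/(1.22) = -0.819672,  |z| = 0.819672.
Moduli of all roots: 0.8197.
All moduli strictly greater than 1? No.
Verdict: Not stationary.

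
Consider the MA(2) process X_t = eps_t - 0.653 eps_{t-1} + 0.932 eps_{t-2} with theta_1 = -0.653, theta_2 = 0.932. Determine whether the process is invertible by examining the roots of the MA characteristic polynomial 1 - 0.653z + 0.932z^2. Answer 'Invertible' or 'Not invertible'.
\text{Invertible}

The MA(q) characteristic polynomial is P(z) = 1 - 0.653z + 0.932z^2.
Invertibility requires all roots to lie outside the unit circle, i.e. |z| > 1 for every root.
Set 1 + (-0.653) z + (0.932) z^2 = 0, i.e. a z^2 + b z + c = 0 with a = 0.932, b = -0.653, c = 1.
Discriminant D = b^2 - 4ac = (-0.653)^2 - 4*(0.932)*1 = 0.426409 - (3.728) = -3.301591.
D < 0, so the roots are the complex-conjugate pair z = (-b +/- i sqrt(-D)) / (2a) = 0.3503 +/- 0.9748i.
For a conjugate pair |z|^2 = z * conj(z) = (product of roots) = c/a = 1/(0.932) = 1.072961, so |z| = sqrt(1.072961) = 1.0358 for both roots.
Moduli of all roots: 1.0358, 1.0358.
All moduli strictly greater than 1? Yes.
Verdict: Invertible.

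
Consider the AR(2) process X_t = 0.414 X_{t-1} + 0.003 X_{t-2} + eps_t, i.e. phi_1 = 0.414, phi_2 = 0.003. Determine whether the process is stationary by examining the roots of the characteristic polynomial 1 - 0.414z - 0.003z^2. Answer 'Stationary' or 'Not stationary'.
\text{Stationary}

The AR(p) characteristic polynomial is P(z) = 1 - 0.414z - 0.003z^2.
Stationarity requires all roots to lie outside the unit circle, i.e. |z| > 1 for every root.
Set 1 + (-0.414) z + (-0.003) z^2 = 0, i.e. a z^2 + b z + c = 0 with a = -0.003, b = -0.414, c = 1.
Discriminant D = b^2 - 4ac = (-0.414)^2 - 4*(-0.003)*1 = 0.171396 - (-0.012) = 0.183396.
D >= 0, so the roots are real: z = (-b +/- sqrt(D)) / (2a) = (0.414 +/- 0.428248) / (-0.006).
  z_1 = (0.414 + 0.428248) / (-0.006) = -140.3746,   |z_1| = 140.3746.
  z_2 = (0.414 - 0.428248) / (-0.006) = 2.3746,   |z_2| = 2.3746.
Moduli of all roots: 140.3746, 2.3746.
All moduli strictly greater than 1? Yes.
Verdict: Stationary.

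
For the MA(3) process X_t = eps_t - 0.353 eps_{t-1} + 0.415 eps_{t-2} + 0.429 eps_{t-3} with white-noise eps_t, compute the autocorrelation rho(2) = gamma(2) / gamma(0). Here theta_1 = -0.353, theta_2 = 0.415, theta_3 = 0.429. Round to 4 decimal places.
\rho(2) = 0.1780

For an MA(q) process with theta_0 = 1, the autocovariance is
  gamma(k) = sigma^2 * sum_{i=0..q-k} theta_i * theta_{i+k},
and rho(k) = gamma(k) / gamma(0). Sigma^2 cancels.
  numerator   = (1)*(0.415) + (-0.353)*(0.429) = 0.263563.
  denominator = (1)^2 + (-0.353)^2 + (0.415)^2 + (0.429)^2 = 1.480875.
  rho(2) = 0.263563 / 1.480875 = 0.1780.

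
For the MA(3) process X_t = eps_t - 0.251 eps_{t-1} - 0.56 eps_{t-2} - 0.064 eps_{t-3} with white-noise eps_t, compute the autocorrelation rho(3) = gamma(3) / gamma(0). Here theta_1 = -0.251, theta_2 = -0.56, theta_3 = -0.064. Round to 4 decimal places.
\rho(3) = -0.0464

For an MA(q) process with theta_0 = 1, the autocovariance is
  gamma(k) = sigma^2 * sum_{i=0..q-k} theta_i * theta_{i+k},
and rho(k) = gamma(k) / gamma(0). Sigma^2 cancels.
  numerator   = (1)*(-0.064) = -0.064.
  denominator = (1)^2 + (-0.251)^2 + (-0.56)^2 + (-0.064)^2 = 1.380697.
  rho(3) = -0.064 / 1.380697 = -0.0464.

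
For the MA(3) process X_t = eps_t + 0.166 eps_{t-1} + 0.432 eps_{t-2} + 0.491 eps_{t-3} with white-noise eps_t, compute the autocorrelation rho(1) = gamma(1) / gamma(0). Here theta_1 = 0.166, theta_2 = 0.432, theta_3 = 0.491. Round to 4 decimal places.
\rho(1) = 0.3091

For an MA(q) process with theta_0 = 1, the autocovariance is
  gamma(k) = sigma^2 * sum_{i=0..q-k} theta_i * theta_{i+k},
and rho(k) = gamma(k) / gamma(0). Sigma^2 cancels.
  numerator   = (1)*(0.166) + (0.166)*(0.432) + (0.432)*(0.491) = 0.449824.
  denominator = (1)^2 + (0.166)^2 + (0.432)^2 + (0.491)^2 = 1.455261.
  rho(1) = 0.449824 / 1.455261 = 0.3091.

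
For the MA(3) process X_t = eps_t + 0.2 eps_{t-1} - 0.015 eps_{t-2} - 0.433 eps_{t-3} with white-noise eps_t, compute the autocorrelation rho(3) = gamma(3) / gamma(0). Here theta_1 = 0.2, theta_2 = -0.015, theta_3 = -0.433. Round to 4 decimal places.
\rho(3) = -0.3527

For an MA(q) process with theta_0 = 1, the autocovariance is
  gamma(k) = sigma^2 * sum_{i=0..q-k} theta_i * theta_{i+k},
and rho(k) = gamma(k) / gamma(0). Sigma^2 cancels.
  numerator   = (1)*(-0.433) = -0.433.
  denominator = (1)^2 + (0.2)^2 + (-0.015)^2 + (-0.433)^2 = 1.227714.
  rho(3) = -0.433 / 1.227714 = -0.3527.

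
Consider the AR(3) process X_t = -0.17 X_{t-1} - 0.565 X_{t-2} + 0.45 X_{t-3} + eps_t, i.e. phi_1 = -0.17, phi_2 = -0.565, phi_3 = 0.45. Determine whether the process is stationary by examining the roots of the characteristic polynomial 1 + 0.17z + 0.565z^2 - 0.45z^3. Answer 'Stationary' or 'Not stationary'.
\text{Stationary}

The AR(p) characteristic polynomial is P(z) = 1 + 0.17z + 0.565z^2 - 0.45z^3.
Stationarity requires all roots to lie outside the unit circle, i.e. |z| > 1 for every root.
Degree 3: look for a simple real root z0 first, then factor out (1 - z/z0) and solve the remaining quadratic.
Testing z0 = 2: P(2) = 1 + (0.17)(2) + (0.565)(2)^2 + (-0.45)(2)^3
  = 1 + (0.34) + (2.26) + (-3.6) = 0.  So z_0 = 2 is a root, |z_0| = 2.
Divide out the factor (1 - 0.5 z) = (1 - z/z0) (since 1/z0 = 0.5):
  P(z) = (1 - 0.5 z)(1 + (0.67) z + (0.9) z^2)
  [check: z-coef 0.67 - (0.5) = 0.17; z^2-coef 0.9 - (0.5)(0.67) = 0.565; z^3-coef -(0.5)(0.9) = -0.45.]
Remaining roots from the quadratic factor 1 + (0.67) z + (0.9) z^2:
  Set 1 + (0.67) z + (0.9) z^2 = 0, i.e. a z^2 + b z + c = 0 with a = 0.9, b = 0.67, c = 1.
  Discriminant D = b^2 - 4ac = (0.67)^2 - 4*(0.9)*1 = 0.4489 - (3.6) = -3.1511.
  D < 0, so the roots are the complex-conjugate pair z = (-b +/- i sqrt(-D)) / (2a) = -0.3722 +/- 0.9862i.
  For a conjugate pair |z|^2 = z * conj(z) = (product of roots) = c/a = 1/(0.9) = 1.111111, so |z| = sqrt(1.111111) = 1.0541 for both roots.
Moduli of all roots: 2.0000, 1.0541, 1.0541.
All moduli strictly greater than 1? Yes.
Verdict: Stationary.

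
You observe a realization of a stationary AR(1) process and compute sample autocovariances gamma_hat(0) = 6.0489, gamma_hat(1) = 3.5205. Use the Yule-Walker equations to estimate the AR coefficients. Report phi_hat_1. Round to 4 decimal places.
\hat\phi_{1} = 0.5820

The Yule-Walker equations for an AR(p) process read, in matrix form,
  Gamma_p phi = r_p,   with   (Gamma_p)_{ij} = gamma(|i - j|),
                       (r_p)_i = gamma(i),   i,j = 1..p.
Substitute the sample gammas (Toeplitz matrix and right-hand side of size 1):
  Gamma_p = [[6.0489]]
  r_p     = [3.5205]
With p = 1 this is the single equation gamma(0) phi_1 = gamma(1):
  phi_hat_1 = gamma(1) / gamma(0) = 3.5205 / 6.0489 = 0.5820.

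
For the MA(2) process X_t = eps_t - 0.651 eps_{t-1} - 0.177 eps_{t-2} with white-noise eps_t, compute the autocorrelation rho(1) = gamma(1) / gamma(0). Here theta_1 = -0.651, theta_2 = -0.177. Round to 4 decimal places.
\rho(1) = -0.3682

For an MA(q) process with theta_0 = 1, the autocovariance is
  gamma(k) = sigma^2 * sum_{i=0..q-k} theta_i * theta_{i+k},
and rho(k) = gamma(k) / gamma(0). Sigma^2 cancels.
  numerator   = (1)*(-0.651) + (-0.651)*(-0.177) = -0.535773.
  denominator = (1)^2 + (-0.651)^2 + (-0.177)^2 = 1.45513.
  rho(1) = -0.535773 / 1.45513 = -0.3682.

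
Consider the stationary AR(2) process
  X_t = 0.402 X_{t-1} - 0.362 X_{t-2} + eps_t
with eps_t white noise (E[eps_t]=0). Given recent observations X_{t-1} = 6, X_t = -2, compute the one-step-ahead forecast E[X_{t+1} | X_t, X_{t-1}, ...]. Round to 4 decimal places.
E[X_{t+1} \mid \mathcal F_t] = -2.9760

For an AR(p) model X_t = c + sum_i phi_i X_{t-i} + eps_t, the
one-step-ahead conditional mean is
  E[X_{t+1} | X_t, ...] = c + sum_i phi_i X_{t+1-i}.
Substitute known values:
  E[X_{t+1} | ...] = (0.402) * (-2) + (-0.362) * (6)
                   = -2.9760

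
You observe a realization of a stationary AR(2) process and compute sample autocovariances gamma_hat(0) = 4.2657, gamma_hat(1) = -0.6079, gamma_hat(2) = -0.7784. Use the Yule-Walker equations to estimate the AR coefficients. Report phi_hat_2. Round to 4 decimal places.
\hat\phi_{2} = -0.2070

The Yule-Walker equations for an AR(p) process read, in matrix form,
  Gamma_p phi = r_p,   with   (Gamma_p)_{ij} = gamma(|i - j|),
                       (r_p)_i = gamma(i),   i,j = 1..p.
Substitute the sample gammas (Toeplitz matrix and right-hand side of size 2):
  Gamma_p = [[4.2657, -0.6079], [-0.6079, 4.2657]]
  r_p     = [-0.6079, -0.7784]
Written out:
  4.2657 phi_1 - 0.6079 phi_2 = -0.6079
  -0.6079 phi_1 + 4.2657 phi_2 = -0.7784
Solve by Cramer's rule:
  det = gamma(0)^2 - gamma(1)^2 = (4.2657)^2 - (-0.6079)^2 = 18.19619649 - 0.36954241 = 17.82665408
  phi_hat_1 = [gamma(1) gamma(0) - gamma(1) gamma(2)] / det = [(-0.6079)(4.2657) - (-0.6079)(-0.7784)] / 17.82665408 = -3.06630839 / 17.82665408 = -0.172
  phi_hat_2 = [gamma(0) gamma(2) - gamma(1)^2] / det = [(4.2657)(-0.7784) - (-0.6079)^2] / 17.82665408 = -3.68996329 / 17.82665408 = -0.207
So phi_hat = [-0.1720, -0.2070].
Therefore phi_hat_2 = -0.2070.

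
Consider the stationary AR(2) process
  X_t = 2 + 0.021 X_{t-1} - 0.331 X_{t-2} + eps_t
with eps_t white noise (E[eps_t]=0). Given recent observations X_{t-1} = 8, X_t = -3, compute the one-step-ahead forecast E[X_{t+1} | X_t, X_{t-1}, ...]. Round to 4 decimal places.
E[X_{t+1} \mid \mathcal F_t] = -0.7110

For an AR(p) model X_t = c + sum_i phi_i X_{t-i} + eps_t, the
one-step-ahead conditional mean is
  E[X_{t+1} | X_t, ...] = c + sum_i phi_i X_{t+1-i}.
Substitute known values:
  E[X_{t+1} | ...] = 2 + (0.021) * (-3) + (-0.331) * (8)
                   = -0.7110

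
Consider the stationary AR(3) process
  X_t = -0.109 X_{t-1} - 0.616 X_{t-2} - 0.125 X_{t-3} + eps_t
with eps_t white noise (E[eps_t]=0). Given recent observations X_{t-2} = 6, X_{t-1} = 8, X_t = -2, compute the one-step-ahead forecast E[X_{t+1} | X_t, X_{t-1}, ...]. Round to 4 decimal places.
E[X_{t+1} \mid \mathcal F_t] = -5.4600

For an AR(p) model X_t = c + sum_i phi_i X_{t-i} + eps_t, the
one-step-ahead conditional mean is
  E[X_{t+1} | X_t, ...] = c + sum_i phi_i X_{t+1-i}.
Substitute known values:
  E[X_{t+1} | ...] = (-0.109) * (-2) + (-0.616) * (8) + (-0.125) * (6)
                   = -5.4600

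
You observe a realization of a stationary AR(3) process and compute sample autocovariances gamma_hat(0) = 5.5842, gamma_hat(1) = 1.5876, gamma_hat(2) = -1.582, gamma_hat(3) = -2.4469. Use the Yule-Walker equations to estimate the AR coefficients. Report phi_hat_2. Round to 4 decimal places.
\hat\phi_{2} = -0.2870

The Yule-Walker equations for an AR(p) process read, in matrix form,
  Gamma_p phi = r_p,   with   (Gamma_p)_{ij} = gamma(|i - j|),
                       (r_p)_i = gamma(i),   i,j = 1..p.
Substitute the sample gammas (Toeplitz matrix and right-hand side of size 3):
  Gamma_p = [[5.5842, 1.5876, -1.582], [1.5876, 5.5842, 1.5876], [-1.582, 1.5876, 5.5842]]
  r_p     = [1.5876, -1.582, -2.4469]
Written out (R1..R3):
  (R1) 5.5842 phi_1 + 1.5876 phi_2 - 1.582 phi_3 = 1.5876
  (R2) 1.5876 phi_1 + 5.5842 phi_2 + 1.5876 phi_3 = -1.582
  (R3) -1.582 phi_1 + 1.5876 phi_2 + 5.5842 phi_3 = -2.4469
Gaussian elimination:
  R2 <- R2 - (1.5876/5.5842) R1 = R2 - (0.284302) R1:  5.132842 phi_2 + 2.037366 phi_3 = -2.033358
  R3 <- R3 - (-1.582/5.5842) R1 = R3 - (-0.283299) R1:  2.037366 phi_2 + 5.13602 phi_3 = -1.997134
  R3 <- R3 - (2.037366/5.132842) R2 = R3 - (0.396927) R2:  4.327334 phi_3 = -1.190038
Back-substitution:
  phi_hat_3 = -1.190038 / 4.327334 = -0.275005
  phi_hat_2 = (-2.033358 - (2.037366)(-0.275005)) / 5.132842 = -0.28699
  phi_hat_1 = (1.5876 - (1.5876)(-0.28699) - (-1.582)(-0.275005)) / 5.5842 = 0.287985
So phi_hat = [0.2880, -0.2870, -0.2750].
Therefore phi_hat_2 = -0.2870.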